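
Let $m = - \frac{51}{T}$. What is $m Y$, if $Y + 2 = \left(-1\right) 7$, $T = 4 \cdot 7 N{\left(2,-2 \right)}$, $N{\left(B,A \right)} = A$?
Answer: $- \frac{459}{56} \approx -8.1964$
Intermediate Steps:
$T = -56$ ($T = 4 \cdot 7 \left(-2\right) = 28 \left(-2\right) = -56$)
$m = \frac{51}{56}$ ($m = - \frac{51}{-56} = \left(-51\right) \left(- \frac{1}{56}\right) = \frac{51}{56} \approx 0.91071$)
$Y = -9$ ($Y = -2 - 7 = -9$)
$m Y = \frac{51}{56} \left(-9\right) = - \frac{459}{56}$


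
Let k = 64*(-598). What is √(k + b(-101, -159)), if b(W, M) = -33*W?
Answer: I*√34939 ≈ 186.92*I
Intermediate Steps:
k = -38272
√(k + b(-101, -159)) = √(-38272 - 33*(-101)) = √(-38272 + 3333) = √(-34939) = I*√34939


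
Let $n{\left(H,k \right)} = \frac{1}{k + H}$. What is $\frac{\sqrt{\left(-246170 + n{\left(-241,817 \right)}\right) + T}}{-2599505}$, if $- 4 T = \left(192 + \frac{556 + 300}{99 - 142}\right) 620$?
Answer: $- \frac{i \sqrt{290585852231}}{2682689160} \approx - 0.00020094 i$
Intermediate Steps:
$n{\left(H,k \right)} = \frac{1}{H + k}$
$T = - \frac{1147000}{43}$ ($T = - \frac{\left(192 + \frac{556 + 300}{99 - 142}\right) 620}{4} = - \frac{\left(192 + \frac{856}{-43}\right) 620}{4} = - \frac{\left(192 + 856 \left(- \frac{1}{43}\right)\right) 620}{4} = - \frac{\left(192 - \frac{856}{43}\right) 620}{4} = - \frac{\frac{7400}{43} \cdot 620}{4} = \left(- \frac{1}{4}\right) \frac{4588000}{43} = - \frac{1147000}{43} \approx -26674.0$)
$\frac{\sqrt{\left(-246170 + n{\left(-241,817 \right)}\right) + T}}{-2599505} = \frac{\sqrt{\left(-246170 + \frac{1}{-241 + 817}\right) - \frac{1147000}{43}}}{-2599505} = \sqrt{\left(-246170 + \frac{1}{576}\right) - \frac{1147000}{43}} \left(- \frac{1}{2599505}\right) = \sqrt{- \frac{141793919}{576} - \frac{1147000}{43}} \left(- \frac{1}{2599505}\right) = \sqrt{- \frac{6757810517}{24768}} \left(- \frac{1}{2599505}\right) = \frac{i \sqrt{290585852231}}{1032} \left(- \frac{1}{2599505}\right) = - \frac{i \sqrt{290585852231}}{2682689160}$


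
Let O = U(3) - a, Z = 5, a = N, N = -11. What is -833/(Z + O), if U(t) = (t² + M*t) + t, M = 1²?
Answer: -833/31 ≈ -26.871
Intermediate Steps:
M = 1
a = -11
U(t) = t² + 2*t (U(t) = (t² + 1*t) + t = (t² + t) + t = (t + t²) + t = t² + 2*t)
O = 26 (O = 3*(2 + 3) - 1*(-11) = 3*5 + 11 = 15 + 11 = 26)
-833/(Z + O) = -833/(5 + 26) = -833/31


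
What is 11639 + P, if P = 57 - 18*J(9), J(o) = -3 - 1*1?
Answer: 11768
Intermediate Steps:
J(o) = -4 (J(o) = -3 - 1 = -4)
P = 129 (P = 57 - 18*(-4) = 57 + 72 = 129)
11639 + P = 11639 + 129 = 11768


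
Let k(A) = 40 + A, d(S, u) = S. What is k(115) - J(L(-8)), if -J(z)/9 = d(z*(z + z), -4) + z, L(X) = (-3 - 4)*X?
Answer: 57107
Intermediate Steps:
L(X) = -7*X
J(z) = -18*z² - 9*z (J(z) = -9*(z*(z + z) + z) = -9*(z*(2*z) + z) = -9*(2*z² + z) = -9*(z + 2*z²) = -18*z² - 9*z)
k(115) - J(L(-8)) = (40 + 115) - 9*(-7*(-8))*(-1 - (-14)*(-8)) = 155 - 9*56*(-1 - 2*56) = 155 - 9*56*(-1 - 112) = 155 - 9*56*(-113) = 155 - 1*(-56952) = 155 + 56952 = 57107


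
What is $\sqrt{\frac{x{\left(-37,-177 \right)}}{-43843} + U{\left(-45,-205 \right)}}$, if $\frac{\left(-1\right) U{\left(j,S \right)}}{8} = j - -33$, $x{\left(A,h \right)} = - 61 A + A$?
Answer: $\frac{6 \sqrt{5123186079}}{43843} \approx 9.7954$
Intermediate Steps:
$x{\left(A,h \right)} = - 60 A$
$U{\left(j,S \right)} = -264 - 8 j$ ($U{\left(j,S \right)} = - 8 \left(j - -33\right) = - 8 \left(j + 33\right) = - 8 \left(33 + j\right) = -264 - 8 j$)
$\sqrt{\frac{x{\left(-37,-177 \right)}}{-43843} + U{\left(-45,-205 \right)}} = \sqrt{\frac{\left(-60\right) \left(-37\right)}{-43843} - -96} = \sqrt{2220 \left(- \frac{1}{43843}\right) + \left(-264 + 360\right)} = \sqrt{- \frac{2220}{43843} + 96} = \sqrt{\frac{4206708}{43843}} = \frac{6 \sqrt{5123186079}}{43843}$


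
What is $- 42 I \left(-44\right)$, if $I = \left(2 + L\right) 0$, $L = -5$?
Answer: $0$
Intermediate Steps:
$I = 0$ ($I = \left(2 - 5\right) 0 = \left(-3\right) 0 = 0$)
$- 42 I \left(-44\right) = \left(-42\right) 0 \left(-44\right) = 0 \left(-44\right) = 0$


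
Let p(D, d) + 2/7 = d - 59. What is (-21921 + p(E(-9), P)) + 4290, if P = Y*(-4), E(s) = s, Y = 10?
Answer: -124112/7 ≈ -17730.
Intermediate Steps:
P = -40 (P = 10*(-4) = -40)
p(D, d) = -415/7 + d (p(D, d) = -2/7 + (d - 59) = -2/7 + (-59 + d) = -415/7 + d)
(-21921 + p(E(-9), P)) + 4290 = (-21921 + (-415/7 - 40)) + 4290 = (-21921 - 695/7) + 4290 = -154142/7 + 4290 = -124112/7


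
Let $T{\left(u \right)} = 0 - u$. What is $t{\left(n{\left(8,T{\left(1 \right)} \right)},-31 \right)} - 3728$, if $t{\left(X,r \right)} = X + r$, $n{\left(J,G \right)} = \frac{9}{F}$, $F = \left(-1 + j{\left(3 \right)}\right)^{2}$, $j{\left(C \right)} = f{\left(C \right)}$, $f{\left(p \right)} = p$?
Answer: $- \frac{15027}{4} \approx -3756.8$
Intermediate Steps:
$j{\left(C \right)} = C$
$T{\left(u \right)} = - u$
$F = 4$ ($F = \left(-1 + 3\right)^{2} = 2^{2} = 4$)
$n{\left(J,G \right)} = \frac{9}{4}$
$t{\left(n{\left(8,T{\left(1 \right)} \right)},-31 \right)} - 3728 = \left(\frac{9}{4} - 31\right) - 3728 = - \frac{115}{4} - 3728 = - \frac{15027}{4}$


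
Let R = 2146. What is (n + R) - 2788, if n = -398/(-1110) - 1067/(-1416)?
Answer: -167886997/261960 ≈ -640.89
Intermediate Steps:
n = 291323/261960 (n = -398*(-1/1110) - 1067*(-1/1416) = 199/555 + 1067/1416 = 291323/261960 ≈ 1.1121)
(n + R) - 2788 = (291323/261960 + 2146) - 2788 = 562457483/261960 - 2788 = -167886997/261960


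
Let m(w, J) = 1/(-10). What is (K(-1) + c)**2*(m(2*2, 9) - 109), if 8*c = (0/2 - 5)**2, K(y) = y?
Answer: -315299/640 ≈ -492.65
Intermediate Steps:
c = 25/8 (c = (0/2 - 5)**2/8 = (0*(1/2) - 5)**2/8 = (0 - 5)**2/8 = (1/8)*(-5)**2 = (1/8)*25 = 25/8 ≈ 3.1250)
m(w, J) = -1/10
(K(-1) + c)**2*(m(2*2, 9) - 109) = (-1 + 25/8)**2*(-1/10 - 109) = (17/8)**2*(-1091/10) = (289/64)*(-1091/10) = -315299/640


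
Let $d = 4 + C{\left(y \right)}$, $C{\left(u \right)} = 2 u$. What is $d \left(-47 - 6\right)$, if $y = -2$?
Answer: $0$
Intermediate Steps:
$d = 0$ ($d = 4 + 2 \left(-2\right) = 4 - 4 = 0$)
$d \left(-47 - 6\right) = 0 \left(-47 - 6\right) = 0 \left(-53\right) = 0$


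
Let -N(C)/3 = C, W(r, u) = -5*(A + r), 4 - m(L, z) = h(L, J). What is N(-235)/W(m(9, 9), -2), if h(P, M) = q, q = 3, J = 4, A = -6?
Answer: 141/5 ≈ 28.200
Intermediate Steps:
h(P, M) = 3
m(L, z) = 1 (m(L, z) = 4 - 1*3 = 4 - 3 = 1)
W(r, u) = 30 - 5*r (W(r, u) = -5*(-6 + r) = 30 - 5*r)
N(C) = -3*C
N(-235)/W(m(9, 9), -2) = (-3*(-235))/(30 - 5*1) = 705/(30 - 5) = 705/25 = 705*(1/25) = 141/5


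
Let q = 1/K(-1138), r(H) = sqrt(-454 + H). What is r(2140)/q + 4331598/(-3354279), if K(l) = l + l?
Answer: -1443866/1118093 - 2276*sqrt(1686) ≈ -93456.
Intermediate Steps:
K(l) = 2*l
q = -1/2276 (q = 1/(2*(-1138)) = 1/(-2276) = -1/2276 ≈ -0.00043937)
r(2140)/q + 4331598/(-3354279) = sqrt(-454 + 2140)/(-1/2276) + 4331598/(-3354279) = sqrt(1686)*(-2276) + 4331598*(-1/3354279) = -2276*sqrt(1686) - 1443866/1118093 = -1443866/1118093 - 2276*sqrt(1686)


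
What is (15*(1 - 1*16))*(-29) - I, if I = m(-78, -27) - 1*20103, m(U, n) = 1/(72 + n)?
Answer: 1198259/45 ≈ 26628.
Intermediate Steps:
I = -904634/45 (I = 1/(72 - 27) - 1*20103 = 1/45 - 20103 = -904634/45 ≈ -20103.)
(15*(1 - 1*16))*(-29) - I = (15*(1 - 1*16))*(-29) - 1*(-904634/45) = (15*(1 - 16))*(-29) + 904634/45 = (15*(-15))*(-29) + 904634/45 = -225*(-29) + 904634/45 = 6525 + 904634/45 = 1198259/45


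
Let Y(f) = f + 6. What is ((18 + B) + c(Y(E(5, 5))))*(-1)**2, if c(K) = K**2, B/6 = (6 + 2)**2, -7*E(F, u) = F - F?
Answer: 438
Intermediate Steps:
E(F, u) = 0 (E(F, u) = -(F - F)/7 = -1/7*0 = 0)
Y(f) = 6 + f
B = 384 (B = 6*(6 + 2)**2 = 6*8**2 = 6*64 = 384)
((18 + B) + c(Y(E(5, 5))))*(-1)**2 = ((18 + 384) + (6 + 0)**2)*(-1)**2 = (402 + 6**2)*1 = (402 + 36)*1 = 438*1 = 438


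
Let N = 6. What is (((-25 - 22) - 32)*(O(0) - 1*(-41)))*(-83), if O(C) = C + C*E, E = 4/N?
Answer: 268837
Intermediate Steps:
E = ⅔ (E = 4/6 = 4*(⅙) = ⅔ ≈ 0.66667)
O(C) = 5*C/3 (O(C) = C + C*(⅔) = C + 2*C/3 = 5*C/3)
(((-25 - 22) - 32)*(O(0) - 1*(-41)))*(-83) = (((-25 - 22) - 32)*((5/3)*0 - 1*(-41)))*(-83) = ((-47 - 32)*(0 + 41))*(-83) = -79*41*(-83) = -3239*(-83) = 268837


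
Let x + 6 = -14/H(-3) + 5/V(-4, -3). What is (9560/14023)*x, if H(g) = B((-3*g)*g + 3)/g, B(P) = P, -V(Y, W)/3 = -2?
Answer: -198370/42069 ≈ -4.7153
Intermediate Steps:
V(Y, W) = 6 (V(Y, W) = -3*(-2) = 6)
H(g) = (3 - 3*g²)/g (H(g) = ((-3*g)*g + 3)/g = (-3*g² + 3)/g = (3 - 3*g²)/g)
x = -83/12 (x = -6 + (-14/(-3*(-3) + 3/(-3)) + 5/6) = -6 + (-14/(9 + 3*(-⅓)) + 5*(⅙)) = -6 + (-14/(9 - 1) + ⅚) = -6 + (-14/8 + ⅚) = -6 + (-14*⅛ + ⅚) = -6 + (-7/4 + ⅚) = -6 - 11/12 = -83/12 ≈ -6.9167)
(9560/14023)*x = (9560/14023)*(-83/12) = -198370/42069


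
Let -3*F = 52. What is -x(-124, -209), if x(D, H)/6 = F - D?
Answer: -640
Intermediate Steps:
F = -52/3 (F = -⅓*52 = -52/3 ≈ -17.333)
x(D, H) = -104 - 6*D (x(D, H) = 6*(-52/3 - D) = -104 - 6*D)
-x(-124, -209) = -(-104 - 6*(-124)) = -(-104 + 744) = -1*640 = -640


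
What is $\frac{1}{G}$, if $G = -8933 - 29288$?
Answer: $- \frac{1}{38221} \approx -2.6164 \cdot 10^{-5}$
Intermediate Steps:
$G = -38221$ ($G = -8933 - 29288 = -38221$)
$\frac{1}{G} = \frac{1}{-38221} = - \frac{1}{38221}$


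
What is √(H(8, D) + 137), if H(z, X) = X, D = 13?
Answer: 5*√6 ≈ 12.247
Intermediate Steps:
√(H(8, D) + 137) = √(13 + 137) = √150 = 5*√6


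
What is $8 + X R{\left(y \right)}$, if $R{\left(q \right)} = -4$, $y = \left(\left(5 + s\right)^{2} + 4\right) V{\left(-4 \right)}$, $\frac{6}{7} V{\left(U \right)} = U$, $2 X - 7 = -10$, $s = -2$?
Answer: $14$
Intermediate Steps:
$X = - \frac{3}{2}$ ($X = \frac{7}{2} + \frac{1}{2} \left(-10\right) = \frac{7}{2} - 5 = - \frac{3}{2} \approx -1.5$)
$V{\left(U \right)} = \frac{7 U}{6}$
$y = - \frac{182}{3}$ ($y = \left(\left(5 - 2\right)^{2} + 4\right) \frac{7}{6} \left(-4\right) = \left(3^{2} + 4\right) \left(- \frac{14}{3}\right) = \left(9 + 4\right) \left(- \frac{14}{3}\right) = 13 \left(- \frac{14}{3}\right) = - \frac{182}{3} \approx -60.667$)
$8 + X R{\left(y \right)} = 8 - -6 = 8 + 6 = 14$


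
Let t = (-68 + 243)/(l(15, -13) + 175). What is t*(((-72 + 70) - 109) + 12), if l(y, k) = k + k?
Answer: -17325/149 ≈ -116.28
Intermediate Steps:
l(y, k) = 2*k
t = 175/149 (t = (-68 + 243)/(2*(-13) + 175) = 175/(-26 + 175) = 175/149 ≈ 1.1745)
t*(((-72 + 70) - 109) + 12) = 175*(((-72 + 70) - 109) + 12)/149 = 175*((-2 - 109) + 12)/149 = 175*(-111 + 12)/149 = (175/149)*(-99) = -17325/149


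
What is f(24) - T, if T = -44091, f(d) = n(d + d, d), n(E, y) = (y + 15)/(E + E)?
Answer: 1410925/32 ≈ 44091.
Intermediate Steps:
n(E, y) = (15 + y)/(2*E) (n(E, y) = (15 + y)/((2*E)) = (15 + y)*(1/(2*E)) = (15 + y)/(2*E))
f(d) = (15 + d)/(4*d) (f(d) = (15 + d)/(2*(d + d)) = (15 + d)/(2*((2*d))) = (1/(2*d))*(15 + d)/2 = (15 + d)/(4*d))
f(24) - T = (1/4)*(15 + 24)/24 - 1*(-44091) = (1/4)*(1/24)*39 + 44091 = 13/32 + 44091 = 1410925/32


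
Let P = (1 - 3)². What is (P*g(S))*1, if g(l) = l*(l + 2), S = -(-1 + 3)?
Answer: 0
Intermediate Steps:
P = 4 (P = (-2)² = 4)
S = -2 (S = -1*2 = -2)
g(l) = l*(2 + l)
(P*g(S))*1 = (4*(-2*(2 - 2)))*1 = (4*(-2*0))*1 = (4*0)*1 = 0*1 = 0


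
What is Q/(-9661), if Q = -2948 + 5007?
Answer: -2059/9661 ≈ -0.21312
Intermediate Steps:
Q = 2059
Q/(-9661) = 2059/(-9661) = 2059*(-1/9661) = -2059/9661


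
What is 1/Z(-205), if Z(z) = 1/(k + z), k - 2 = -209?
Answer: -412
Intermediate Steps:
k = -207 (k = 2 - 209 = -207)
Z(z) = 1/(-207 + z)
1/Z(-205) = 1/(1/(-207 - 205)) = 1/(1/(-412)) = 1/(-1/412) = -412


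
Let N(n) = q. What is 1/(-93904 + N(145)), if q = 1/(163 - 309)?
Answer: -146/13709985 ≈ -1.0649e-5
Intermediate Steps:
q = -1/146 (q = 1/(-146) = -1/146 ≈ -0.0068493)
N(n) = -1/146
1/(-93904 + N(145)) = 1/(-93904 - 1/146) = 1/(-13709985/146) = -146/13709985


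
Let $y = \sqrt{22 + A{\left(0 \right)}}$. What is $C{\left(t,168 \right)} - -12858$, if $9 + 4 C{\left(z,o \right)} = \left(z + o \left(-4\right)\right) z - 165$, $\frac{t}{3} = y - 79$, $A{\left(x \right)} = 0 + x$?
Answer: $\frac{266889}{4} - \frac{1719 \sqrt{22}}{2} \approx 62691.0$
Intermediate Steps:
$A{\left(x \right)} = x$
$y = \sqrt{22}$ ($y = \sqrt{22 + 0} = \sqrt{22} \approx 4.6904$)
$t = -237 + 3 \sqrt{22}$ ($t = 3 \left(\sqrt{22} - 79\right) = 3 \left(-79 + \sqrt{22}\right) = -237 + 3 \sqrt{22} \approx -222.93$)
$C{\left(z,o \right)} = - \frac{87}{2} + \frac{z \left(z - 4 o\right)}{4}$ ($C{\left(z,o \right)} = - \frac{9}{4} + \frac{\left(z + o \left(-4\right)\right) z - 165}{4} = - \frac{9}{4} + \frac{\left(z - 4 o\right) z - 165}{4} = - \frac{9}{4} + \frac{z \left(z - 4 o\right) - 165}{4} = - \frac{9}{4} + \frac{-165 + z \left(z - 4 o\right)}{4} = - \frac{9}{4} + \left(- \frac{165}{4} + \frac{z \left(z - 4 o\right)}{4}\right) = - \frac{87}{2} + \frac{z \left(z - 4 o\right)}{4}$)
$C{\left(t,168 \right)} - -12858 = \left(- \frac{87}{2} + \frac{\left(-237 + 3 \sqrt{22}\right)^{2}}{4} - 168 \left(-237 + 3 \sqrt{22}\right)\right) - -12858 = \left(- \frac{87}{2} + \frac{\left(-237 + 3 \sqrt{22}\right)^{2}}{4} + \left(39816 - 504 \sqrt{22}\right)\right) + 12858 = \left(\frac{79545}{2} - 504 \sqrt{22} + \frac{\left(-237 + 3 \sqrt{22}\right)^{2}}{4}\right) + 12858 = \frac{105261}{2} - 504 \sqrt{22} + \frac{\left(-237 + 3 \sqrt{22}\right)^{2}}{4}$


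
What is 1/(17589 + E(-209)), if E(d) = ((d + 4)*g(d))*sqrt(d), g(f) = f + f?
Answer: 39/3403435871 - 190*I*sqrt(209)/3403435871 ≈ 1.1459e-8 - 8.0707e-7*I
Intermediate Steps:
g(f) = 2*f
E(d) = 2*d**(3/2)*(4 + d) (E(d) = ((d + 4)*(2*d))*sqrt(d) = ((4 + d)*(2*d))*sqrt(d) = (2*d*(4 + d))*sqrt(d) = 2*d**(3/2)*(4 + d))
1/(17589 + E(-209)) = 1/(17589 + 2*(-209)**(3/2)*(4 - 209)) = 1/(17589 + 2*(-209*I*sqrt(209))*(-205)) = 1/(17589 + 85690*I*sqrt(209))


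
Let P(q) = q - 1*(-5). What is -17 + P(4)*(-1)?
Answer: -26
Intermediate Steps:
P(q) = 5 + q (P(q) = q + 5 = 5 + q)
-17 + P(4)*(-1) = -17 + (5 + 4)*(-1) = -17 + 9*(-1) = -17 - 9 = -26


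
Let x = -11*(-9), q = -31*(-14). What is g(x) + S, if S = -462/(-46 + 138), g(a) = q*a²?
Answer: 195666933/46 ≈ 4.2536e+6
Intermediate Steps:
q = 434
x = 99
g(a) = 434*a²
S = -231/46 (S = -462/92 = -462*1/92 = -231/46 ≈ -5.0217)
g(x) + S = 434*99² - 231/46 = 434*9801 - 231/46 = 4253634 - 231/46 = 195666933/46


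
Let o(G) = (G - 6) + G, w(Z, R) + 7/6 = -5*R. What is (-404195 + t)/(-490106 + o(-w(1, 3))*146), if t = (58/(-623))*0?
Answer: 1212585/1458784 ≈ 0.83123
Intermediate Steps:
w(Z, R) = -7/6 - 5*R
t = 0 (t = (58*(-1/623))*0 = -58/623*0 = 0)
o(G) = -6 + 2*G (o(G) = (-6 + G) + G = -6 + 2*G)
(-404195 + t)/(-490106 + o(-w(1, 3))*146) = (-404195 + 0)/(-490106 + (-6 + 2*(-(-7/6 - 5*3)))*146) = -404195/(-490106 + (-6 + 2*(-(-7/6 - 15)))*146) = -404195/(-490106 + (-6 + 2*(-1*(-97/6)))*146) = -404195/(-490106 + (-6 + 2*(97/6))*146) = -404195/(-490106 + (-6 + 97/3)*146) = -404195/(-490106 + (79/3)*146) = -404195/(-490106 + 11534/3) = -404195/(-1458784/3) = -404195*(-3/1458784) = 1212585/1458784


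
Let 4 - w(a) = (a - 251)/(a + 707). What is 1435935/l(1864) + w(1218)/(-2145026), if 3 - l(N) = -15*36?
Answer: 1976408990588577/747380684050 ≈ 2644.4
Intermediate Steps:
l(N) = 543 (l(N) = 3 - (-15)*36 = 3 - 1*(-540) = 3 + 540 = 543)
w(a) = 4 - (-251 + a)/(707 + a) (w(a) = 4 - (a - 251)/(a + 707) = 4 - (-251 + a)/(707 + a))
1435935/l(1864) + w(1218)/(-2145026) = 1435935/543 + ((3079 + 3*1218)/(707 + 1218))/(-2145026) = 1435935*(1/543) + ((3079 + 3654)/1925)*(-1/2145026) = 478645/181 + ((1/1925)*6733)*(-1/2145026) = 478645/181 + (6733/1925)*(-1/2145026) = 478645/181 - 6733/4129175050 = 1976408990588577/747380684050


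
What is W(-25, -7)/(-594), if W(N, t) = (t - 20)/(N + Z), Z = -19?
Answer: -1/968 ≈ -0.0010331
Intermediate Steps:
W(N, t) = (-20 + t)/(-19 + N) (W(N, t) = (t - 20)/(N - 19) = (-20 + t)/(-19 + N))
W(-25, -7)/(-594) = ((-20 - 7)/(-19 - 25))/(-594) = (-27/(-44))*(-1/594) = -1/44*(-27)*(-1/594) = (27/44)*(-1/594) = -1/968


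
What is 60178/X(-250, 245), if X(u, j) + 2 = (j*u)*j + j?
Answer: -60178/15006007 ≈ -0.0040103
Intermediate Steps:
X(u, j) = -2 + j + u*j² (X(u, j) = -2 + ((j*u)*j + j) = -2 + (u*j² + j) = -2 + (j + u*j²) = -2 + j + u*j²)
60178/X(-250, 245) = 60178/(-2 + 245 - 250*245²) = 60178/(-2 + 245 - 250*60025) = 60178/(-2 + 245 - 15006250) = 60178/(-15006007) = 60178*(-1/15006007) = -60178/15006007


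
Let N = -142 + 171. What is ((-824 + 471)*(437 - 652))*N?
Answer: 2200955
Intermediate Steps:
N = 29
((-824 + 471)*(437 - 652))*N = ((-824 + 471)*(437 - 652))*29 = -353*(-215)*29 = 75895*29 = 2200955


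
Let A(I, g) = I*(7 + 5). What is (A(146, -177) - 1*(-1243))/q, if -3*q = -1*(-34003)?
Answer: -8985/34003 ≈ -0.26424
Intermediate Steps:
A(I, g) = 12*I (A(I, g) = I*12 = 12*I)
q = -34003/3 (q = -(-1)*(-34003)/3 = -⅓*34003 = -34003/3 ≈ -11334.)
(A(146, -177) - 1*(-1243))/q = (12*146 - 1*(-1243))/(-34003/3) = (1752 + 1243)*(-3/34003) = 2995*(-3/34003) = -8985/34003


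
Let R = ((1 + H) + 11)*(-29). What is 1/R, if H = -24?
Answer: 1/348 ≈ 0.0028736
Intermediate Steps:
R = 348 (R = ((1 - 24) + 11)*(-29) = (-23 + 11)*(-29) = -12*(-29) = 348)
1/R = 1/348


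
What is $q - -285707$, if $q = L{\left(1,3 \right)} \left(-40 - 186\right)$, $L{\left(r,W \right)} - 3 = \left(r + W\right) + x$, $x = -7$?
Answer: $285707$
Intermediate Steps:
$L{\left(r,W \right)} = -4 + W + r$ ($L{\left(r,W \right)} = 3 - \left(7 - W - r\right) = 3 + \left(-7 + W + r\right) = -4 + W + r$)
$q = 0$ ($q = \left(-4 + 3 + 1\right) \left(-40 - 186\right) = 0 \left(-226\right) = 0$)
$q - -285707 = 0 - -285707 = 0 + 285707 = 285707$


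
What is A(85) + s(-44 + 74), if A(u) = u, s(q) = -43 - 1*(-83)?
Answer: 125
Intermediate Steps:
s(q) = 40 (s(q) = -43 + 83 = 40)
A(85) + s(-44 + 74) = 85 + 40 = 125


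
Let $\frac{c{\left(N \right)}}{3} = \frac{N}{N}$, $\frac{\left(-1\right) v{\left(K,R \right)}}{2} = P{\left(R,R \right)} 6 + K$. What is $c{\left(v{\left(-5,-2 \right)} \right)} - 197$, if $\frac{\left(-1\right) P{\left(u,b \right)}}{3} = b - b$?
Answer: $-194$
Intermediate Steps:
$P{\left(u,b \right)} = 0$ ($P{\left(u,b \right)} = - 3 \left(b - b\right) = \left(-3\right) 0 = 0$)
$v{\left(K,R \right)} = - 2 K$ ($v{\left(K,R \right)} = - 2 \left(0 \cdot 6 + K\right) = - 2 \left(0 + K\right) = - 2 K$)
$c{\left(N \right)} = 3$ ($c{\left(N \right)} = 3 \frac{N}{N} = 3 \cdot 1 = 3$)
$c{\left(v{\left(-5,-2 \right)} \right)} - 197 = 3 - 197 = -194$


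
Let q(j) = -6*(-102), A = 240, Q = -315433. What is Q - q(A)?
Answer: -316045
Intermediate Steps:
q(j) = 612
Q - q(A) = -315433 - 1*612 = -315433 - 612 = -316045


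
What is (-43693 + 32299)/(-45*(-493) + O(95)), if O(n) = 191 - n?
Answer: -3798/7427 ≈ -0.51138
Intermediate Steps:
(-43693 + 32299)/(-45*(-493) + O(95)) = (-43693 + 32299)/(-45*(-493) + (191 - 1*95)) = -11394/(22185 + (191 - 95)) = -11394/(22185 + 96) = -11394/22281 = -11394*1/22281 = -3798/7427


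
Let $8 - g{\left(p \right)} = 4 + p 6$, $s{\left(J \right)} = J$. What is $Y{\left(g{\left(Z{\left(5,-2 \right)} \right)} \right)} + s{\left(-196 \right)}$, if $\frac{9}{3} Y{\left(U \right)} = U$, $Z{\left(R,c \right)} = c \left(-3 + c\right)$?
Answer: $- \frac{644}{3} \approx -214.67$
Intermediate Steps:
$g{\left(p \right)} = 4 - 6 p$ ($g{\left(p \right)} = 8 - \left(4 + p 6\right) = 8 - \left(4 + 6 p\right) = 4 - 6 p$)
$Y{\left(U \right)} = \frac{U}{3}$
$Y{\left(g{\left(Z{\left(5,-2 \right)} \right)} \right)} + s{\left(-196 \right)} = \frac{4 - 6 \left(- 2 \left(-3 - 2\right)\right)}{3} - 196 = \frac{4 - 6 \left(\left(-2\right) \left(-5\right)\right)}{3} - 196 = \frac{4 - 60}{3} - 196 = \frac{1}{3} \left(-56\right) - 196 = - \frac{56}{3} - 196 = - \frac{644}{3}$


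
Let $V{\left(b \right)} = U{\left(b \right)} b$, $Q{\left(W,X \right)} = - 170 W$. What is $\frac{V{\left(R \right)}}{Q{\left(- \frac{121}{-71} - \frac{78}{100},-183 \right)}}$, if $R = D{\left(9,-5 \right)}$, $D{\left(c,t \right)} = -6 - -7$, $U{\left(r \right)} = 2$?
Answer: $- \frac{710}{55777} \approx -0.012729$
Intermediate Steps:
$D{\left(c,t \right)} = 1$ ($D{\left(c,t \right)} = -6 + 7 = 1$)
$R = 1$
$V{\left(b \right)} = 2 b$
$\frac{V{\left(R \right)}}{Q{\left(- \frac{121}{-71} - \frac{78}{100},-183 \right)}} = \frac{2 \cdot 1}{\left(-170\right) \left(- \frac{121}{-71} - \frac{78}{100}\right)} = \frac{2}{\left(-170\right) \left(\left(-121\right) \left(- \frac{1}{71}\right) - \frac{39}{50}\right)} = \frac{2}{\left(-170\right) \left(\frac{121}{71} - \frac{39}{50}\right)} = \frac{2}{\left(-170\right) \frac{3281}{3550}} = \frac{2}{- \frac{55777}{355}} = 2 \left(- \frac{355}{55777}\right) = - \frac{710}{55777}$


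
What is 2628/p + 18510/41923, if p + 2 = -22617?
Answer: 308504046/948256337 ≈ 0.32534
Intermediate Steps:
p = -22619 (p = -2 - 22617 = -22619)
2628/p + 18510/41923 = 2628/(-22619) + 18510/41923 = 2628*(-1/22619) + 18510*(1/41923) = -2628/22619 + 18510/41923 = 308504046/948256337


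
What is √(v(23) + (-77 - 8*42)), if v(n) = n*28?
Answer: √231 ≈ 15.199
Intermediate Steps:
v(n) = 28*n
√(v(23) + (-77 - 8*42)) = √(28*23 + (-77 - 8*42)) = √(644 + (-77 - 336)) = √(644 - 413) = √231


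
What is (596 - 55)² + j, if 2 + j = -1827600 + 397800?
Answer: -1137121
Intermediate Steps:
j = -1429802 (j = -2 + (-1827600 + 397800) = -2 - 1429800 = -1429802)
(596 - 55)² + j = (596 - 55)² - 1429802 = 541² - 1429802 = 292681 - 1429802 = -1137121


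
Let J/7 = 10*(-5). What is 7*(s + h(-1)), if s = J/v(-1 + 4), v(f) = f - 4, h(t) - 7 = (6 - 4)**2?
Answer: 2527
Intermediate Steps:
h(t) = 11 (h(t) = 7 + (6 - 4)**2 = 7 + 2**2 = 7 + 4 = 11)
v(f) = -4 + f
J = -350 (J = 7*(10*(-5)) = 7*(-50) = -350)
s = 350 (s = -350/(-4 + (-1 + 4)) = -350/(-4 + 3) = -350/(-1) = -350*(-1) = 350)
7*(s + h(-1)) = 7*(350 + 11) = 7*361 = 2527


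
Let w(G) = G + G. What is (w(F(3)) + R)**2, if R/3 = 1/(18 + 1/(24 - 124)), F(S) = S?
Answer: 123076836/3236401 ≈ 38.029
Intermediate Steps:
R = 300/1799 (R = 3/(18 + 1/(24 - 124)) = 3/(18 + 1/(-100)) = 3/(18 - 1/100) = 3/(1799/100) = 3*(100/1799) = 300/1799 ≈ 0.16676)
w(G) = 2*G
(w(F(3)) + R)**2 = (2*3 + 300/1799)**2 = (6 + 300/1799)**2 = (11094/1799)**2 = 123076836/3236401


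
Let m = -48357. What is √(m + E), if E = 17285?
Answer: 4*I*√1942 ≈ 176.27*I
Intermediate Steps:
√(m + E) = √(-48357 + 17285) = √(-31072) = 4*I*√1942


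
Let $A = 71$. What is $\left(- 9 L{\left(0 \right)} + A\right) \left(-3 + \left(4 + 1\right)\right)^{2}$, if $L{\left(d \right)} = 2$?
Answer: $212$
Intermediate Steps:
$\left(- 9 L{\left(0 \right)} + A\right) \left(-3 + \left(4 + 1\right)\right)^{2} = \left(\left(-9\right) 2 + 71\right) \left(-3 + \left(4 + 1\right)\right)^{2} = \left(-18 + 71\right) \left(-3 + 5\right)^{2} = 53 \cdot 2^{2} = 53 \cdot 4 = 212$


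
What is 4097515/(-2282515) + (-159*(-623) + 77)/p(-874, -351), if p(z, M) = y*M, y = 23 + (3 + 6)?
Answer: -27229813049/2563720848 ≈ -10.621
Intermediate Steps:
y = 32 (y = 23 + 9 = 32)
p(z, M) = 32*M
4097515/(-2282515) + (-159*(-623) + 77)/p(-874, -351) = 4097515/(-2282515) + (-159*(-623) + 77)/((32*(-351))) = 4097515*(-1/2282515) + (99057 + 77)/(-11232) = -819503/456503 + 99134*(-1/11232) = -819503/456503 - 49567/5616 = -27229813049/2563720848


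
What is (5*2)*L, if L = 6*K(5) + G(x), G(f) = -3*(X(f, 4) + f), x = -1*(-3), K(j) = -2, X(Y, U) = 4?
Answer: -330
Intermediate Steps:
x = 3
G(f) = -12 - 3*f (G(f) = -3*(4 + f) = -12 - 3*f)
L = -33 (L = 6*(-2) + (-12 - 3*3) = -12 + (-12 - 9) = -12 - 21 = -33)
(5*2)*L = (5*2)*(-33) = 10*(-33) = -330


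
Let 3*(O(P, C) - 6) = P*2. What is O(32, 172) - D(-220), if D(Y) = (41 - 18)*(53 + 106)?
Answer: -10889/3 ≈ -3629.7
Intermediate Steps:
O(P, C) = 6 + 2*P/3 (O(P, C) = 6 + (P*2)/3 = 6 + (2*P)/3 = 6 + 2*P/3)
D(Y) = 3657 (D(Y) = 23*159 = 3657)
O(32, 172) - D(-220) = (6 + (⅔)*32) - 1*3657 = (6 + 64/3) - 3657 = 82/3 - 3657 = -10889/3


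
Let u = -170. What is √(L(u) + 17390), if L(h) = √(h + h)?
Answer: √(17390 + 2*I*√85) ≈ 131.87 + 0.0699*I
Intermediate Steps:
L(h) = √2*√h (L(h) = √(2*h) = √2*√h)
√(L(u) + 17390) = √(√2*√(-170) + 17390) = √(√2*(I*√170) + 17390) = √(2*I*√85 + 17390) = √(17390 + 2*I*√85)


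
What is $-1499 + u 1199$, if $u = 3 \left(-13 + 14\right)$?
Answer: $2098$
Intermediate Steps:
$u = 3$ ($u = 3 \cdot 1 = 3$)
$-1499 + u 1199 = -1499 + 3 \cdot 1199 = -1499 + 3597 = 2098$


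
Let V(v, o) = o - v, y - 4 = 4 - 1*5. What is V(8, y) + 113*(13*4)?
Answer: 5871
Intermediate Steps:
y = 3 (y = 4 + (4 - 1*5) = 4 + (4 - 5) = 4 - 1 = 3)
V(8, y) + 113*(13*4) = (3 - 1*8) + 113*(13*4) = (3 - 8) + 113*52 = -5 + 5876 = 5871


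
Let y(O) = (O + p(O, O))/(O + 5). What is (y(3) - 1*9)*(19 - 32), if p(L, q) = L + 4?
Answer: 403/4 ≈ 100.75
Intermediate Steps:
p(L, q) = 4 + L
y(O) = (4 + 2*O)/(5 + O) (y(O) = (O + (4 + O))/(O + 5) = (4 + 2*O)/(5 + O))
(y(3) - 1*9)*(19 - 32) = (2*(2 + 3)/(5 + 3) - 1*9)*(19 - 32) = (2*5/8 - 9)*(-13) = (2*(1/8)*5 - 9)*(-13) = (5/4 - 9)*(-13) = -31/4*(-13) = 403/4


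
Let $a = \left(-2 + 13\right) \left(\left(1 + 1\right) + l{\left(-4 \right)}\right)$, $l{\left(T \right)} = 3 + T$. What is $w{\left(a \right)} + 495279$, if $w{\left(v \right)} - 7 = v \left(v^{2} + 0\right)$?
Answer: $496617$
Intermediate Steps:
$a = 11$ ($a = \left(-2 + 13\right) \left(\left(1 + 1\right) + \left(3 - 4\right)\right) = 11 \left(2 - 1\right) = 11 \cdot 1 = 11$)
$w{\left(v \right)} = 7 + v^{3}$ ($w{\left(v \right)} = 7 + v \left(v^{2} + 0\right) = 7 + v v^{2} = 7 + v^{3}$)
$w{\left(a \right)} + 495279 = \left(7 + 11^{3}\right) + 495279 = \left(7 + 1331\right) + 495279 = 1338 + 495279 = 496617$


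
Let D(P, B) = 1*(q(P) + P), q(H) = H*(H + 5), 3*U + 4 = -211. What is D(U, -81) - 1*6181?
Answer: -13274/9 ≈ -1474.9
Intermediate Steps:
U = -215/3 (U = -4/3 + (1/3)*(-211) = -4/3 - 211/3 = -215/3 ≈ -71.667)
q(H) = H*(5 + H)
D(P, B) = P + P*(5 + P) (D(P, B) = 1*(P*(5 + P) + P) = 1*(P + P*(5 + P)) = P + P*(5 + P))
D(U, -81) - 1*6181 = -215*(6 - 215/3)/3 - 1*6181 = -215/3*(-197/3) - 6181 = 42355/9 - 6181 = -13274/9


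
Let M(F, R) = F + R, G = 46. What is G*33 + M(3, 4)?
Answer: 1525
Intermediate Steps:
G*33 + M(3, 4) = 46*33 + (3 + 4) = 1518 + 7 = 1525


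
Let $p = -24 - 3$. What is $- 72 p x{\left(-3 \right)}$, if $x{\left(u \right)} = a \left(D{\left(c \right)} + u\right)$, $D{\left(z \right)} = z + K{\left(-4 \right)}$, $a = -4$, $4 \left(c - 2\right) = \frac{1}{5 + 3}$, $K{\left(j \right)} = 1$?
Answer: $-243$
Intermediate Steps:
$p = -27$
$c = \frac{65}{32}$ ($c = 2 + \frac{1}{4 \left(5 + 3\right)} = 2 + \frac{1}{4 \cdot 8} = 2 + \frac{1}{4} \cdot \frac{1}{8} = 2 + \frac{1}{32} = \frac{65}{32} \approx 2.0313$)
$D{\left(z \right)} = 1 + z$ ($D{\left(z \right)} = z + 1 = 1 + z$)
$x{\left(u \right)} = - \frac{97}{8} - 4 u$ ($x{\left(u \right)} = - 4 \left(\left(1 + \frac{65}{32}\right) + u\right) = - 4 \left(\frac{97}{32} + u\right) = - \frac{97}{8} - 4 u$)
$- 72 p x{\left(-3 \right)} = \left(-72\right) \left(-27\right) \left(- \frac{97}{8} - -12\right) = 1944 \left(- \frac{97}{8} + 12\right) = 1944 \left(- \frac{1}{8}\right) = -243$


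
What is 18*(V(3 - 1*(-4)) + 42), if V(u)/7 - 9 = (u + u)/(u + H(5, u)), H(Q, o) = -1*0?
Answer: 2142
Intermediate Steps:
H(Q, o) = 0
V(u) = 77 (V(u) = 63 + 7*((u + u)/(u + 0)) = 63 + 7*((2*u)/u) = 63 + 7*2 = 63 + 14 = 77)
18*(V(3 - 1*(-4)) + 42) = 18*(77 + 42) = 18*119 = 2142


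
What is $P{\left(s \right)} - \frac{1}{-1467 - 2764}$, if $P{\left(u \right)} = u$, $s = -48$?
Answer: $- \frac{203087}{4231} \approx -48.0$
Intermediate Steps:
$P{\left(s \right)} - \frac{1}{-1467 - 2764} = -48 - \frac{1}{-1467 - 2764} = -48 - \frac{1}{-4231} = -48 - - \frac{1}{4231} = -48 + \frac{1}{4231} = - \frac{203087}{4231}$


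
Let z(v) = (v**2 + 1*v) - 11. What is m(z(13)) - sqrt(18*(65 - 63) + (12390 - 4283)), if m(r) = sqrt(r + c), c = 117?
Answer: -sqrt(8143) + 12*sqrt(2) ≈ -73.268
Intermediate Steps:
z(v) = -11 + v + v**2 (z(v) = (v**2 + v) - 11 = (v + v**2) - 11 = -11 + v + v**2)
m(r) = sqrt(117 + r) (m(r) = sqrt(r + 117) = sqrt(117 + r))
m(z(13)) - sqrt(18*(65 - 63) + (12390 - 4283)) = sqrt(117 + (-11 + 13 + 13**2)) - sqrt(18*(65 - 63) + (12390 - 4283)) = sqrt(117 + (-11 + 13 + 169)) - sqrt(18*2 + 8107) = sqrt(117 + 171) - sqrt(36 + 8107) = sqrt(288) - sqrt(8143) = 12*sqrt(2) - sqrt(8143) = -sqrt(8143) + 12*sqrt(2)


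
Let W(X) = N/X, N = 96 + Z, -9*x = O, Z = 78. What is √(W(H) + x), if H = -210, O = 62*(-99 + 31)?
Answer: √5155465/105 ≈ 21.624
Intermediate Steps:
O = -4216 (O = 62*(-68) = -4216)
x = 4216/9 (x = -⅑*(-4216) = 4216/9 ≈ 468.44)
N = 174 (N = 96 + 78 = 174)
W(X) = 174/X
√(W(H) + x) = √(174/(-210) + 4216/9) = √(174*(-1/210) + 4216/9) = √(-29/35 + 4216/9) = √(147299/315) = √5155465/105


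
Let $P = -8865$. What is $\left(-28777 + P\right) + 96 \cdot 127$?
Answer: $-25450$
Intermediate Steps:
$\left(-28777 + P\right) + 96 \cdot 127 = \left(-28777 - 8865\right) + 96 \cdot 127 = -37642 + 12192 = -25450$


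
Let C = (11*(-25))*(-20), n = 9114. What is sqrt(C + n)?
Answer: sqrt(14614) ≈ 120.89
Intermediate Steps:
C = 5500 (C = -275*(-20) = 5500)
sqrt(C + n) = sqrt(5500 + 9114) = sqrt(14614)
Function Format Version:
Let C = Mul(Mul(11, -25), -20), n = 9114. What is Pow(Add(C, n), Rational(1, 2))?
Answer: Pow(14614, Rational(1, 2)) ≈ 120.89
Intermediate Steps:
C = 5500 (C = Mul(-275, -20) = 5500)
Pow(Add(C, n), Rational(1, 2)) = Pow(Add(5500, 9114), Rational(1, 2)) = Pow(14614, Rational(1, 2))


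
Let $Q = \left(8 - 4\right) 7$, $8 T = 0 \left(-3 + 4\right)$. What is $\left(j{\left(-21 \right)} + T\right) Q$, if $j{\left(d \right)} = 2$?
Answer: $56$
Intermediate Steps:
$T = 0$ ($T = \frac{0 \left(-3 + 4\right)}{8} = \frac{0 \cdot 1}{8} = \frac{1}{8} \cdot 0 = 0$)
$Q = 28$ ($Q = 4 \cdot 7 = 28$)
$\left(j{\left(-21 \right)} + T\right) Q = \left(2 + 0\right) 28 = 2 \cdot 28 = 56$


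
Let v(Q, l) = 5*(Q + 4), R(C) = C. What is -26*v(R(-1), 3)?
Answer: -390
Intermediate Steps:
v(Q, l) = 20 + 5*Q (v(Q, l) = 5*(4 + Q) = 20 + 5*Q)
-26*v(R(-1), 3) = -26*(20 + 5*(-1)) = -26*(20 - 5) = -26*15 = -390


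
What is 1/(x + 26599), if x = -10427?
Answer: 1/16172 ≈ 6.1835e-5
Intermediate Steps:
1/(x + 26599) = 1/(-10427 + 26599) = 1/16172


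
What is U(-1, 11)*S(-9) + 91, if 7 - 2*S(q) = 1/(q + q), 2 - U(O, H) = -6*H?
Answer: 2978/9 ≈ 330.89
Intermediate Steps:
U(O, H) = 2 + 6*H (U(O, H) = 2 - (-6)*H = 2 + 6*H)
S(q) = 7/2 - 1/(4*q) (S(q) = 7/2 - 1/(2*(q + q)) = 7/2 - 1/(2*q)/2 = 7/2 - 1/(4*q))
U(-1, 11)*S(-9) + 91 = (2 + 6*11)*((1/4)*(-1 + 14*(-9))/(-9)) + 91 = (2 + 66)*((1/4)*(-1/9)*(-1 - 126)) + 91 = 68*((1/4)*(-1/9)*(-127)) + 91 = 68*(127/36) + 91 = 2159/9 + 91 = 2978/9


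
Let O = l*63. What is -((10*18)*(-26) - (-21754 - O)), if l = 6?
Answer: -17452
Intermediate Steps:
O = 378 (O = 6*63 = 378)
-((10*18)*(-26) - (-21754 - O)) = -((10*18)*(-26) - (-21754 - 1*378)) = -(180*(-26) - (-21754 - 378)) = -(-4680 - 1*(-22132)) = -(-4680 + 22132) = -1*17452 = -17452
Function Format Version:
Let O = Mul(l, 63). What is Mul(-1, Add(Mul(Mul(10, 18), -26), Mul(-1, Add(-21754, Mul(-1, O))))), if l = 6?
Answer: -17452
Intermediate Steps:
O = 378 (O = Mul(6, 63) = 378)
Mul(-1, Add(Mul(Mul(10, 18), -26), Mul(-1, Add(-21754, Mul(-1, O))))) = Mul(-1, Add(Mul(Mul(10, 18), -26), Mul(-1, Add(-21754, Mul(-1, 378))))) = Mul(-1, Add(Mul(180, -26), Mul(-1, Add(-21754, -378)))) = Mul(-1, Add(-4680, Mul(-1, -22132))) = Mul(-1, Add(-4680, 22132)) = Mul(-1, 17452) = -17452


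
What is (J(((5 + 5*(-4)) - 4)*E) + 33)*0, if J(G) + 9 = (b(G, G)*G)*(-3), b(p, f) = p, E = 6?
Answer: 0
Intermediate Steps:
J(G) = -9 - 3*G² (J(G) = -9 + (G*G)*(-3) = -9 + G²*(-3) = -9 - 3*G²)
(J(((5 + 5*(-4)) - 4)*E) + 33)*0 = ((-9 - 3*36*((5 + 5*(-4)) - 4)²) + 33)*0 = ((-9 - 3*36*((5 - 20) - 4)²) + 33)*0 = ((-9 - 3*36*(-15 - 4)²) + 33)*0 = ((-9 - 3*(-19*6)²) + 33)*0 = ((-9 - 3*(-114)²) + 33)*0 = ((-9 - 3*12996) + 33)*0 = ((-9 - 38988) + 33)*0 = (-38997 + 33)*0 = -38964*0 = 0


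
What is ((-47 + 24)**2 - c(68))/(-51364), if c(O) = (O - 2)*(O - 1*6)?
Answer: 3563/51364 ≈ 0.069368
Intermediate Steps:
c(O) = (-6 + O)*(-2 + O) (c(O) = (-2 + O)*(O - 6) = (-2 + O)*(-6 + O) = (-6 + O)*(-2 + O))
((-47 + 24)**2 - c(68))/(-51364) = ((-47 + 24)**2 - (12 + 68**2 - 8*68))/(-51364) = ((-23)**2 - (12 + 4624 - 544))*(-1/51364) = (529 - 1*4092)*(-1/51364) = (529 - 4092)*(-1/51364) = -3563*(-1/51364) = 3563/51364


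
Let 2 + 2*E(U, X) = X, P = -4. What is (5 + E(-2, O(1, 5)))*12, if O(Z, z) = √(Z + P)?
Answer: 48 + 6*I*√3 ≈ 48.0 + 10.392*I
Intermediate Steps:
O(Z, z) = √(-4 + Z) (O(Z, z) = √(Z - 4) = √(-4 + Z))
E(U, X) = -1 + X/2
(5 + E(-2, O(1, 5)))*12 = (5 + (-1 + √(-4 + 1)/2))*12 = (5 + (-1 + √(-3)/2))*12 = (5 + (-1 + (I*√3)/2))*12 = (5 + (-1 + I*√3/2))*12 = (4 + I*√3/2)*12 = 48 + 6*I*√3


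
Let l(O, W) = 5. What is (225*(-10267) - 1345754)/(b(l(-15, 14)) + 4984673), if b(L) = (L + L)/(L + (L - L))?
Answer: -3655829/4984675 ≈ -0.73341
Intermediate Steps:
b(L) = 2 (b(L) = (2*L)/(L + 0) = (2*L)/L = 2)
(225*(-10267) - 1345754)/(b(l(-15, 14)) + 4984673) = (225*(-10267) - 1345754)/(2 + 4984673) = (-2310075 - 1345754)/4984675 = -3655829*1/4984675 = -3655829/4984675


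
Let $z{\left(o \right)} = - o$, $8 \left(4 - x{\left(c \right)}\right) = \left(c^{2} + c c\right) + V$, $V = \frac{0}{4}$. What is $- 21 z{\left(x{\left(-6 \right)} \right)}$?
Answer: $-105$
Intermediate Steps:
$V = 0$ ($V = 0 \cdot \frac{1}{4} = 0$)
$x{\left(c \right)} = 4 - \frac{c^{2}}{4}$ ($x{\left(c \right)} = 4 - \frac{\left(c^{2} + c c\right) + 0}{8} = 4 - \frac{\left(c^{2} + c^{2}\right) + 0}{8} = 4 - \frac{2 c^{2} + 0}{8} = 4 - \frac{2 c^{2}}{8} = 4 - \frac{c^{2}}{4}$)
$- 21 z{\left(x{\left(-6 \right)} \right)} = - 21 \left(- (4 - \frac{\left(-6\right)^{2}}{4})\right) = - 21 \left(- (4 - 9)\right) = - 21 \left(\left(-1\right) \left(-5\right)\right) = \left(-21\right) 5 = -105$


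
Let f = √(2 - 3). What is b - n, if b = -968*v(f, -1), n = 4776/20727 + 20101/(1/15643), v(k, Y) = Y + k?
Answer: -2172458879867/6909 - 968*I ≈ -3.1444e+8 - 968.0*I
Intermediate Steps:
f = I (f = √(-1) = I ≈ 1.0*I)
n = 2172465567779/6909 (n = 4776*(1/20727) + 20101/(1/15643) = 1592/6909 + 20101*15643 = 1592/6909 + 314439943 = 2172465567779/6909 ≈ 3.1444e+8)
b = 968 - 968*I (b = -968*(-1 + I) = 968 - 968*I ≈ 968.0 - 968.0*I)
b - n = (968 - 968*I) - 1*2172465567779/6909 = (968 - 968*I) - 2172465567779/6909 = -2172458879867/6909 - 968*I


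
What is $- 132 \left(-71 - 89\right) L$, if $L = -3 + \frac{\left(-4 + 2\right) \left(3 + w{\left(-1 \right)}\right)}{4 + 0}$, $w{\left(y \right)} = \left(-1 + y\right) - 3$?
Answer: $-42240$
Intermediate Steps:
$w{\left(y \right)} = -4 + y$
$L = -2$ ($L = -3 + \frac{\left(-4 + 2\right) \left(3 - 5\right)}{4 + 0} = -3 + \frac{\left(-2\right) \left(3 - 5\right)}{4} = -3 + \left(-2\right) \left(-2\right) \frac{1}{4} = -3 + 4 \cdot \frac{1}{4} = -3 + 1 = -2$)
$- 132 \left(-71 - 89\right) L = - 132 \left(-71 - 89\right) \left(-2\right) = \left(-132\right) \left(-160\right) \left(-2\right) = 21120 \left(-2\right) = -42240$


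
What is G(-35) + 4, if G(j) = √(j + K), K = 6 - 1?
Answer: 4 + I*√30 ≈ 4.0 + 5.4772*I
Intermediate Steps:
K = 5
G(j) = √(5 + j) (G(j) = √(j + 5) = √(5 + j))
G(-35) + 4 = √(5 - 35) + 4 = √(-30) + 4 = I*√30 + 4 = 4 + I*√30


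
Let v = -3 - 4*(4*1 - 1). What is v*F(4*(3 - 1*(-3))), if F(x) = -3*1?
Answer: 45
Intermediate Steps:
F(x) = -3
v = -15 (v = -3 - 4*(4 - 1) = -3 - 4*3 = -3 - 12 = -15)
v*F(4*(3 - 1*(-3))) = -15*(-3) = 45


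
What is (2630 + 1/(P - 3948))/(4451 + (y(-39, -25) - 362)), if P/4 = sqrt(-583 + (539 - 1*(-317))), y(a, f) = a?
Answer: 487875473/751291200 - sqrt(273)/15777115200 ≈ 0.64938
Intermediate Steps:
P = 4*sqrt(273) (P = 4*sqrt(-583 + (539 - 1*(-317))) = 4*sqrt(-583 + (539 + 317)) = 4*sqrt(-583 + 856) = 4*sqrt(273) ≈ 66.091)
(2630 + 1/(P - 3948))/(4451 + (y(-39, -25) - 362)) = (2630 + 1/(4*sqrt(273) - 3948))/(4451 + (-39 - 362)) = (2630 + 1/(-3948 + 4*sqrt(273)))/(4451 - 401) = (2630 + 1/(-3948 + 4*sqrt(273)))/4050 = (2630 + 1/(-3948 + 4*sqrt(273)))*(1/4050) = 263/405 + 1/(4050*(-3948 + 4*sqrt(273)))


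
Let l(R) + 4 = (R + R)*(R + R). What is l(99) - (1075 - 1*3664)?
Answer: 41789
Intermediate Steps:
l(R) = -4 + 4*R**2 (l(R) = -4 + (R + R)*(R + R) = -4 + (2*R)*(2*R) = -4 + 4*R**2)
l(99) - (1075 - 1*3664) = (-4 + 4*99**2) - (1075 - 1*3664) = (-4 + 4*9801) - (1075 - 3664) = (-4 + 39204) - 1*(-2589) = 39200 + 2589 = 41789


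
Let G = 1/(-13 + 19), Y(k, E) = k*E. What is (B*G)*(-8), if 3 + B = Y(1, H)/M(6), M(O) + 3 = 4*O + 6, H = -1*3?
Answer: 112/27 ≈ 4.1481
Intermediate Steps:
H = -3
M(O) = 3 + 4*O (M(O) = -3 + (4*O + 6) = -3 + (6 + 4*O) = 3 + 4*O)
Y(k, E) = E*k
B = -28/9 (B = -3 + (-3*1)/(3 + 4*6) = -3 - 3/(3 + 24) = -3 - 3/27 = -3 - 3*1/27 = -3 - ⅑ = -28/9 ≈ -3.1111)
G = ⅙ (G = 1/6 = ⅙ ≈ 0.16667)
(B*G)*(-8) = -28/9*⅙*(-8) = -14/27*(-8) = 112/27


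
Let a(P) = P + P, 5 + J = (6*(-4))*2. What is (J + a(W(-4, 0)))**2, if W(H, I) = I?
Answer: 2809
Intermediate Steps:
J = -53 (J = -5 + (6*(-4))*2 = -5 - 24*2 = -5 - 48 = -53)
a(P) = 2*P
(J + a(W(-4, 0)))**2 = (-53 + 2*0)**2 = (-53 + 0)**2 = (-53)**2 = 2809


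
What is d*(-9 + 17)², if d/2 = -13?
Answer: -1664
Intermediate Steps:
d = -26 (d = 2*(-13) = -26)
d*(-9 + 17)² = -26*(-9 + 17)² = -26*8² = -26*64 = -1664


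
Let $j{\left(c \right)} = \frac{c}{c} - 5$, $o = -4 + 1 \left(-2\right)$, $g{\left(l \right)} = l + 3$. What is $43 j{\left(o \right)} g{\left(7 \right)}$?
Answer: $-1720$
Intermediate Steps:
$g{\left(l \right)} = 3 + l$
$o = -6$ ($o = -4 - 2 = -6$)
$j{\left(c \right)} = -4$ ($j{\left(c \right)} = 1 - 5 = -4$)
$43 j{\left(o \right)} g{\left(7 \right)} = 43 \left(-4\right) \left(3 + 7\right) = \left(-172\right) 10 = -1720$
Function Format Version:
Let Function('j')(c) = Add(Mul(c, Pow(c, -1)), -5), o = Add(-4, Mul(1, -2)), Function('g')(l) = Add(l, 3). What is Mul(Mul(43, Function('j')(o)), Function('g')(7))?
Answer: -1720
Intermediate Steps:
Function('g')(l) = Add(3, l)
o = -6 (o = Add(-4, -2) = -6)
Function('j')(c) = -4 (Function('j')(c) = Add(1, -5) = -4)
Mul(Mul(43, Function('j')(o)), Function('g')(7)) = Mul(Mul(43, -4), Add(3, 7)) = Mul(-172, 10) = -1720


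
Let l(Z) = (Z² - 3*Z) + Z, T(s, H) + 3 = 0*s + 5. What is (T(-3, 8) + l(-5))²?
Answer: 1369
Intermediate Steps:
T(s, H) = 2 (T(s, H) = -3 + (0*s + 5) = -3 + (0 + 5) = -3 + 5 = 2)
l(Z) = Z² - 2*Z
(T(-3, 8) + l(-5))² = (2 - 5*(-2 - 5))² = (2 - 5*(-7))² = (2 + 35)² = 37² = 1369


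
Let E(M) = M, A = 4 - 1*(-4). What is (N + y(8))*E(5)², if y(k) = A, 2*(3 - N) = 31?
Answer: -225/2 ≈ -112.50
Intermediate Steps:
N = -25/2 (N = 3 - ½*31 = 3 - 31/2 = -25/2 ≈ -12.500)
A = 8 (A = 4 + 4 = 8)
y(k) = 8
(N + y(8))*E(5)² = (-25/2 + 8)*5² = -9/2*25 = -225/2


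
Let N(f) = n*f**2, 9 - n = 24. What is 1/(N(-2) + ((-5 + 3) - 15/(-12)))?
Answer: -4/243 ≈ -0.016461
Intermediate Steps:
n = -15 (n = 9 - 1*24 = 9 - 24 = -15)
N(f) = -15*f**2
1/(N(-2) + ((-5 + 3) - 15/(-12))) = 1/(-15*(-2)**2 + ((-5 + 3) - 15/(-12))) = 1/(-15*4 + (-2 - 15*(-1/12))) = 1/(-60 + (-2 + 5/4)) = 1/(-60 - 3/4) = 1/(-243/4) = -4/243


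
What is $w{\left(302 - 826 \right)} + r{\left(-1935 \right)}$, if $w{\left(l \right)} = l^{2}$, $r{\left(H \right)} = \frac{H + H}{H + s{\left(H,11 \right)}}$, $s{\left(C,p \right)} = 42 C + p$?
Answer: $\frac{11421539807}{41597} \approx 2.7458 \cdot 10^{5}$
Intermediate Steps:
$s{\left(C,p \right)} = p + 42 C$
$r{\left(H \right)} = \frac{2 H}{11 + 43 H}$ ($r{\left(H \right)} = \frac{H + H}{H + \left(11 + 42 H\right)} = \frac{2 H}{11 + 43 H}$)
$w{\left(302 - 826 \right)} + r{\left(-1935 \right)} = \left(302 - 826\right)^{2} + 2 \left(-1935\right) \frac{1}{11 + 43 \left(-1935\right)} = \left(-524\right)^{2} + 2 \left(-1935\right) \frac{1}{11 - 83205} = 274576 + 2 \left(-1935\right) \frac{1}{-83194} = 274576 + 2 \left(-1935\right) \left(- \frac{1}{83194}\right) = 274576 + \frac{1935}{41597} = \frac{11421539807}{41597}$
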